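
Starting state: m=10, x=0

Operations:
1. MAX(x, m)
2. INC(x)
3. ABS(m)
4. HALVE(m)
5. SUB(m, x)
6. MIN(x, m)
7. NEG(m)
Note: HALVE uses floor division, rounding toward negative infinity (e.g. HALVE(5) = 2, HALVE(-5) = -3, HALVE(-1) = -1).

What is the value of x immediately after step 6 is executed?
x = -6

Tracing x through execution:
Initial: x = 0
After step 1 (MAX(x, m)): x = 10
After step 2 (INC(x)): x = 11
After step 3 (ABS(m)): x = 11
After step 4 (HALVE(m)): x = 11
After step 5 (SUB(m, x)): x = 11
After step 6 (MIN(x, m)): x = -6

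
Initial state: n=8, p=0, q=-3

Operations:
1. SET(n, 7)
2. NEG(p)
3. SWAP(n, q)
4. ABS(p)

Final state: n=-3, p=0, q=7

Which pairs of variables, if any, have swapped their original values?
None

Comparing initial and final values:
n: 8 → -3
p: 0 → 0
q: -3 → 7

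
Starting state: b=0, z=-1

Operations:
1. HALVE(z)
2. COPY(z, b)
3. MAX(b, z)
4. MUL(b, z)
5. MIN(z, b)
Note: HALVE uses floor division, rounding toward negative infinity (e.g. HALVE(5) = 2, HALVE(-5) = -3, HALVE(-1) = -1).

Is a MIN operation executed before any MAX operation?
No

First MIN: step 5
First MAX: step 3
Since 5 > 3, MAX comes first.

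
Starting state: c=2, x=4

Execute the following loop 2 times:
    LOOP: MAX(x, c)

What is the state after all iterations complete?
c=2, x=4

Iteration trace:
Start: c=2, x=4
After iteration 1: c=2, x=4
After iteration 2: c=2, x=4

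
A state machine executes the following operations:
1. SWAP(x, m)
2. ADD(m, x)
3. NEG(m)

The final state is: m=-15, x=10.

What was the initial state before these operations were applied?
m=10, x=5

Working backwards:
Final state: m=-15, x=10
Before step 3 (NEG(m)): m=15, x=10
Before step 2 (ADD(m, x)): m=5, x=10
Before step 1 (SWAP(x, m)): m=10, x=5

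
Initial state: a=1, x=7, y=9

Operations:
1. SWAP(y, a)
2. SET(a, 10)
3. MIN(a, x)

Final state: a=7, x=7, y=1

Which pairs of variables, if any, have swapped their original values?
None

Comparing initial and final values:
a: 1 → 7
x: 7 → 7
y: 9 → 1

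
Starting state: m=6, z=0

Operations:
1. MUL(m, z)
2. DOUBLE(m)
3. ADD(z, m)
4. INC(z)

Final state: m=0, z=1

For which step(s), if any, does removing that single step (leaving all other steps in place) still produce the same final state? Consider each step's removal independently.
Step(s) 2, 3

Testing removal of each single step:
Without step 1: final = m=12, z=13 (different)
Without step 2: final = m=0, z=1 (same)
Without step 3: final = m=0, z=1 (same)
Without step 4: final = m=0, z=0 (different)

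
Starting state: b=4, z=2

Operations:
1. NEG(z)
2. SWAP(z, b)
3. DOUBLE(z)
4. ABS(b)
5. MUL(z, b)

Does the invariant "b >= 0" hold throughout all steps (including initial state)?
No, violated after step 2

The invariant is violated after step 2.

State at each step:
Initial: b=4, z=2
After step 1: b=4, z=-2
After step 2: b=-2, z=4
After step 3: b=-2, z=8
After step 4: b=2, z=8
After step 5: b=2, z=16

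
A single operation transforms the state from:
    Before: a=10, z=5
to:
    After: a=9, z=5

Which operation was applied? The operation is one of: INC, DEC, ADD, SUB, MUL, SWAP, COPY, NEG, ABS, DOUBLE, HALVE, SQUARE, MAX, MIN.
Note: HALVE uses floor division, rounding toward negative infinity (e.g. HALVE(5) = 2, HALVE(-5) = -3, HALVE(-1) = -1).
DEC(a)

Analyzing the change:
Before: a=10, z=5
After: a=9, z=5
Variable a changed from 10 to 9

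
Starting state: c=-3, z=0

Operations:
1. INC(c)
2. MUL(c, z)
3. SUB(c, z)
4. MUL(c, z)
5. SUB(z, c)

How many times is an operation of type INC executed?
1

Counting INC operations:
Step 1: INC(c) ← INC
Total: 1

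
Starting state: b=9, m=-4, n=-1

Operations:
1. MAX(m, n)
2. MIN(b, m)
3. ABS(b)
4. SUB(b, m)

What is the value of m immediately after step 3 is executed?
m = -1

Tracing m through execution:
Initial: m = -4
After step 1 (MAX(m, n)): m = -1
After step 2 (MIN(b, m)): m = -1
After step 3 (ABS(b)): m = -1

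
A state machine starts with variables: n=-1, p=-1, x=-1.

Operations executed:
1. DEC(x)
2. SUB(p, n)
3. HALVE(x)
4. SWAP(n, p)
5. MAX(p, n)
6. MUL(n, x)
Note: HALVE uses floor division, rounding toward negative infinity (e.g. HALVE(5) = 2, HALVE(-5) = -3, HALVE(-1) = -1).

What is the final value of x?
x = -1

Tracing execution:
Step 1: DEC(x) → x = -2
Step 2: SUB(p, n) → x = -2
Step 3: HALVE(x) → x = -1
Step 4: SWAP(n, p) → x = -1
Step 5: MAX(p, n) → x = -1
Step 6: MUL(n, x) → x = -1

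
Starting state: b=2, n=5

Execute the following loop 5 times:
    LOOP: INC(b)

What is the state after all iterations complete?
b=7, n=5

Iteration trace:
Start: b=2, n=5
After iteration 1: b=3, n=5
After iteration 2: b=4, n=5
After iteration 3: b=5, n=5
After iteration 4: b=6, n=5
After iteration 5: b=7, n=5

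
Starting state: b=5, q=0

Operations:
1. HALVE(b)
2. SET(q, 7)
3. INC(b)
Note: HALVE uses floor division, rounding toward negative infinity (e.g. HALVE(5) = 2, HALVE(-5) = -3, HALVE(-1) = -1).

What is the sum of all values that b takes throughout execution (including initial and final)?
12

Values of b at each step:
Initial: b = 5
After step 1: b = 2
After step 2: b = 2
After step 3: b = 3
Sum = 5 + 2 + 2 + 3 = 12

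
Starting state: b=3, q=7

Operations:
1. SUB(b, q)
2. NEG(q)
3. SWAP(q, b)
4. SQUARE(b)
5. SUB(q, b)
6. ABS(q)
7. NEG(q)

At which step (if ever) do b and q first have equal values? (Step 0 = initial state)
Never

b and q never become equal during execution.

Comparing values at each step:
Initial: b=3, q=7
After step 1: b=-4, q=7
After step 2: b=-4, q=-7
After step 3: b=-7, q=-4
After step 4: b=49, q=-4
After step 5: b=49, q=-53
After step 6: b=49, q=53
After step 7: b=49, q=-53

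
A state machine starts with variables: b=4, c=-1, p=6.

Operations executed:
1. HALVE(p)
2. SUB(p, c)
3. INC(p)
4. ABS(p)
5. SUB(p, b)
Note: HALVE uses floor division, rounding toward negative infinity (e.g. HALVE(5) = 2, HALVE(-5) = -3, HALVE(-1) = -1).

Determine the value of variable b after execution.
b = 4

Tracing execution:
Step 1: HALVE(p) → b = 4
Step 2: SUB(p, c) → b = 4
Step 3: INC(p) → b = 4
Step 4: ABS(p) → b = 4
Step 5: SUB(p, b) → b = 4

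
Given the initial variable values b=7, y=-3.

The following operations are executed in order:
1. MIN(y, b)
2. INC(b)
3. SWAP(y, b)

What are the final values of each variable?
{b: -3, y: 8}

Step-by-step execution:
Initial: b=7, y=-3
After step 1 (MIN(y, b)): b=7, y=-3
After step 2 (INC(b)): b=8, y=-3
After step 3 (SWAP(y, b)): b=-3, y=8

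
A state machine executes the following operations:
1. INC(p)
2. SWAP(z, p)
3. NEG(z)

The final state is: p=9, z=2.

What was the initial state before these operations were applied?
p=-3, z=9

Working backwards:
Final state: p=9, z=2
Before step 3 (NEG(z)): p=9, z=-2
Before step 2 (SWAP(z, p)): p=-2, z=9
Before step 1 (INC(p)): p=-3, z=9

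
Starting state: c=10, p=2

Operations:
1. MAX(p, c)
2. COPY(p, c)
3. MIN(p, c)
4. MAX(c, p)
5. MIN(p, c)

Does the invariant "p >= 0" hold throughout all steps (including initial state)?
Yes

The invariant holds at every step.

State at each step:
Initial: c=10, p=2
After step 1: c=10, p=10
After step 2: c=10, p=10
After step 3: c=10, p=10
After step 4: c=10, p=10
After step 5: c=10, p=10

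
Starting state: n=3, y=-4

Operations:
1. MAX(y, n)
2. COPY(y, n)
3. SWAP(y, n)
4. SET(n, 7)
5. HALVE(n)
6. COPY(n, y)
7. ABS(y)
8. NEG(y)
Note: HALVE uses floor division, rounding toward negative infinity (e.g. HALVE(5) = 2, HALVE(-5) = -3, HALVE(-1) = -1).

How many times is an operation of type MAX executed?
1

Counting MAX operations:
Step 1: MAX(y, n) ← MAX
Total: 1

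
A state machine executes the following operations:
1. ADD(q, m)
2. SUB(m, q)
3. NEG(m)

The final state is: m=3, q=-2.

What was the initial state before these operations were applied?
m=-5, q=3

Working backwards:
Final state: m=3, q=-2
Before step 3 (NEG(m)): m=-3, q=-2
Before step 2 (SUB(m, q)): m=-5, q=-2
Before step 1 (ADD(q, m)): m=-5, q=3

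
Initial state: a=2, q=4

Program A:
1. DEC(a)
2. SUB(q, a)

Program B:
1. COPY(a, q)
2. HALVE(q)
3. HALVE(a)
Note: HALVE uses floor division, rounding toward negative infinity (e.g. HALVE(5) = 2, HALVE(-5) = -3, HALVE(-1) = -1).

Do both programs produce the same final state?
No

Program A final state: a=1, q=3
Program B final state: a=2, q=2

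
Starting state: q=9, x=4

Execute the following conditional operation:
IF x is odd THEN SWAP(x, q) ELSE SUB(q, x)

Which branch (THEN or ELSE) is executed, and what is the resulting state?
Branch: ELSE, Final state: q=5, x=4

Evaluating condition: x is odd
Condition is False, so ELSE branch executes
After SUB(q, x): q=5, x=4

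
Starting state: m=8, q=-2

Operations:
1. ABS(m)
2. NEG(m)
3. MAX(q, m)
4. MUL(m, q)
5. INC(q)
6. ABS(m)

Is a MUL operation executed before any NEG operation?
No

First MUL: step 4
First NEG: step 2
Since 4 > 2, NEG comes first.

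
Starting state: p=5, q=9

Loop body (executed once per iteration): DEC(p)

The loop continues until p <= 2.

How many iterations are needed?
3

Tracing iterations:
Initial: p=5, q=9
After iteration 1: p=4, q=9
After iteration 2: p=3, q=9
After iteration 3: p=2, q=9
p <= 2 now holds, so the loop exits after 3 iterations.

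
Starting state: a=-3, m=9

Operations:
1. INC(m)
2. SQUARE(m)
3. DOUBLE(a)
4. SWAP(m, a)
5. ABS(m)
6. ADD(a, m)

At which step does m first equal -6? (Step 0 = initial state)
Step 4

Tracing m:
Initial: m = 9
After step 1: m = 10
After step 2: m = 100
After step 3: m = 100
After step 4: m = -6 ← first occurrence
After step 5: m = 6
After step 6: m = 6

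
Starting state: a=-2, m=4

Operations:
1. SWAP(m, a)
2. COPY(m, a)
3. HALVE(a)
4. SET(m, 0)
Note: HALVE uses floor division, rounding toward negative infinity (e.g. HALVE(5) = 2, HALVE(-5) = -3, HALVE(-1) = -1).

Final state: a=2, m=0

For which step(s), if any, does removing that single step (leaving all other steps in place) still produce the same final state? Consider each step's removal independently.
Step(s) 2

Testing removal of each single step:
Without step 1: final = a=-1, m=0 (different)
Without step 2: final = a=2, m=0 (same)
Without step 3: final = a=4, m=0 (different)
Without step 4: final = a=2, m=4 (different)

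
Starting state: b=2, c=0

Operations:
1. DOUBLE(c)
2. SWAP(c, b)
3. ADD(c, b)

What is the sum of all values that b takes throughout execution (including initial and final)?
4

Values of b at each step:
Initial: b = 2
After step 1: b = 2
After step 2: b = 0
After step 3: b = 0
Sum = 2 + 2 + 0 + 0 = 4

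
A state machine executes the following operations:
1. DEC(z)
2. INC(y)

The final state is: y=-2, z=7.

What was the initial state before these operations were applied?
y=-3, z=8

Working backwards:
Final state: y=-2, z=7
Before step 2 (INC(y)): y=-3, z=7
Before step 1 (DEC(z)): y=-3, z=8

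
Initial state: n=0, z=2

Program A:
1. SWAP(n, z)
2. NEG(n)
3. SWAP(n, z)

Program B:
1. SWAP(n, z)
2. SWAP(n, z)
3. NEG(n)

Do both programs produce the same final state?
No

Program A final state: n=0, z=-2
Program B final state: n=0, z=2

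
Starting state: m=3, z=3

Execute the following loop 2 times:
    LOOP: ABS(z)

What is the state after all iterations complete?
m=3, z=3

Iteration trace:
Start: m=3, z=3
After iteration 1: m=3, z=3
After iteration 2: m=3, z=3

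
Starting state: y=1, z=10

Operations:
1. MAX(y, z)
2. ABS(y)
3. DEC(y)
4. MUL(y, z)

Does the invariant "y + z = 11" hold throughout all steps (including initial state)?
No, violated after step 1

The invariant is violated after step 1.

State at each step:
Initial: y=1, z=10
After step 1: y=10, z=10
After step 2: y=10, z=10
After step 3: y=9, z=10
After step 4: y=90, z=10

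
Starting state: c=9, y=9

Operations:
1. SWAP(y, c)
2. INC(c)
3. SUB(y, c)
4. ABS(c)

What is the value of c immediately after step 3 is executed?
c = 10

Tracing c through execution:
Initial: c = 9
After step 1 (SWAP(y, c)): c = 9
After step 2 (INC(c)): c = 10
After step 3 (SUB(y, c)): c = 10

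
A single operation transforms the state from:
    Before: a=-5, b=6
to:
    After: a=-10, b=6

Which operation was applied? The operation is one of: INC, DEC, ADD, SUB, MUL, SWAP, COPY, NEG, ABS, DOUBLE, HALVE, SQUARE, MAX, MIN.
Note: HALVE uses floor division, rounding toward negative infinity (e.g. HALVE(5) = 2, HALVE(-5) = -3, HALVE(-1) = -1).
DOUBLE(a)

Analyzing the change:
Before: a=-5, b=6
After: a=-10, b=6
Variable a changed from -5 to -10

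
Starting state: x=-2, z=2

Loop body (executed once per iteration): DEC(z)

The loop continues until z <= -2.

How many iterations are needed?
4

Tracing iterations:
Initial: x=-2, z=2
After iteration 1: x=-2, z=1
After iteration 2: x=-2, z=0
After iteration 3: x=-2, z=-1
After iteration 4: x=-2, z=-2
z <= -2 now holds, so the loop exits after 4 iterations.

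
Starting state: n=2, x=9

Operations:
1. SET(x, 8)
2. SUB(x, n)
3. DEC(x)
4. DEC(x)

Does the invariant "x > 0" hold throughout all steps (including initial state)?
Yes

The invariant holds at every step.

State at each step:
Initial: n=2, x=9
After step 1: n=2, x=8
After step 2: n=2, x=6
After step 3: n=2, x=5
After step 4: n=2, x=4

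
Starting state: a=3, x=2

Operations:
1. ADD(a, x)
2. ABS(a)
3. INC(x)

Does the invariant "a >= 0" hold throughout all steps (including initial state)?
Yes

The invariant holds at every step.

State at each step:
Initial: a=3, x=2
After step 1: a=5, x=2
After step 2: a=5, x=2
After step 3: a=5, x=3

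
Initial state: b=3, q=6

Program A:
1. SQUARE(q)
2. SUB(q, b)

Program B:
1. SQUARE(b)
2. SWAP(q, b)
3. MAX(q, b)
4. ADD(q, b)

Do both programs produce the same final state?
No

Program A final state: b=3, q=33
Program B final state: b=6, q=15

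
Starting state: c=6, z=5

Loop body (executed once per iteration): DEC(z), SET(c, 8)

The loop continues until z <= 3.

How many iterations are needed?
2

Tracing iterations:
Initial: c=6, z=5
After iteration 1: c=8, z=4
After iteration 2: c=8, z=3
z <= 3 now holds, so the loop exits after 2 iterations.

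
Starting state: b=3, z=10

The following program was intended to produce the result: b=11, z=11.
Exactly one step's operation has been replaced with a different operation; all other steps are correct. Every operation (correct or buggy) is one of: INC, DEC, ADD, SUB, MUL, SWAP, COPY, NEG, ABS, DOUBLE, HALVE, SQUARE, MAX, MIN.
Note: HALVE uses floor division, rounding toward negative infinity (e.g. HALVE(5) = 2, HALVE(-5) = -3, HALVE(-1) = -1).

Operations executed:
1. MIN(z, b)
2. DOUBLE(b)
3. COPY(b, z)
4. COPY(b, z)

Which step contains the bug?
Step 1

Trace with buggy code:
Initial: b=3, z=10
After step 1: b=3, z=3
After step 2: b=6, z=3
After step 3: b=3, z=3
After step 4: b=3, z=3
Actual final b=3, z=3 ≠ expected b=11, z=11.
Step 1 is the only position where a single-operation replacement can produce the expected result.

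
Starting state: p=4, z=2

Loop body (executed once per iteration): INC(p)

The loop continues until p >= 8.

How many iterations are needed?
4

Tracing iterations:
Initial: p=4, z=2
After iteration 1: p=5, z=2
After iteration 2: p=6, z=2
After iteration 3: p=7, z=2
After iteration 4: p=8, z=2
p >= 8 now holds, so the loop exits after 4 iterations.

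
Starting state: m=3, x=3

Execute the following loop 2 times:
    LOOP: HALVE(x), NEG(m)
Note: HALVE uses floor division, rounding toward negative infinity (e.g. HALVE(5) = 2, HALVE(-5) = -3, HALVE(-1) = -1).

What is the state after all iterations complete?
m=3, x=0

Iteration trace:
Start: m=3, x=3
After iteration 1: m=-3, x=1
After iteration 2: m=3, x=0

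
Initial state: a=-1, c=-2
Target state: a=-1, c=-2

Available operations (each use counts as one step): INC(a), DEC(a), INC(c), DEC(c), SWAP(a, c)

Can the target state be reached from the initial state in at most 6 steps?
Yes

Path (0 steps): 0 steps (already at target)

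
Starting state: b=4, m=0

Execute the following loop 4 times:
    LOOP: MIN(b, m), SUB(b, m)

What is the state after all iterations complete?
b=0, m=0

Iteration trace:
Start: b=4, m=0
After iteration 1: b=0, m=0
After iteration 2: b=0, m=0
After iteration 3: b=0, m=0
After iteration 4: b=0, m=0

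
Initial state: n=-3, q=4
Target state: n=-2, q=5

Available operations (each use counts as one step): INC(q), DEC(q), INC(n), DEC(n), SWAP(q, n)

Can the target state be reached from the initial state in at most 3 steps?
Yes

Path (2 steps): INC(q) → INC(n)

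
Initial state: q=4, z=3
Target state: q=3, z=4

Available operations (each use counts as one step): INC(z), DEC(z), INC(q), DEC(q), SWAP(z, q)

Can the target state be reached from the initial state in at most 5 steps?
Yes

Path (1 step): SWAP(z, q)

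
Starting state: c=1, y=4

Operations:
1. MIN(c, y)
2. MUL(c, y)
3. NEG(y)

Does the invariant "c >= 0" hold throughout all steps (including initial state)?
Yes

The invariant holds at every step.

State at each step:
Initial: c=1, y=4
After step 1: c=1, y=4
After step 2: c=4, y=4
After step 3: c=4, y=-4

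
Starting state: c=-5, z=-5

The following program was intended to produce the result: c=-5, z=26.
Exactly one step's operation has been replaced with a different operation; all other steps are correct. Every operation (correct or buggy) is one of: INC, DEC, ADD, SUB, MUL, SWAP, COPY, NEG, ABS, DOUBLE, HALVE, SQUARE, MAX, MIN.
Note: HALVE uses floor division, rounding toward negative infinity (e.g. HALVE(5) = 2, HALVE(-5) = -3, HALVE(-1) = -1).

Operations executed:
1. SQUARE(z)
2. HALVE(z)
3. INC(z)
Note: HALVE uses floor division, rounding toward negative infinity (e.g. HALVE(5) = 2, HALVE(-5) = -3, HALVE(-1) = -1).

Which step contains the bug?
Step 2

Trace with buggy code:
Initial: c=-5, z=-5
After step 1: c=-5, z=25
After step 2: c=-5, z=12
After step 3: c=-5, z=13
Actual final c=-5, z=13 ≠ expected c=-5, z=26.
Step 2 is the only position where a single-operation replacement can produce the expected result.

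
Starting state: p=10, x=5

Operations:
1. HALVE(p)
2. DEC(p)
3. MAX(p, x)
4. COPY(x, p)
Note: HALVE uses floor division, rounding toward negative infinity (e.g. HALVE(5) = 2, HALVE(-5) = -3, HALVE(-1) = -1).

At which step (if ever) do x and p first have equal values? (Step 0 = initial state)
Step 1

x and p first become equal after step 1.

Comparing values at each step:
Initial: x=5, p=10
After step 1: x=5, p=5 ← equal!
After step 2: x=5, p=4
After step 3: x=5, p=5 ← equal!
After step 4: x=5, p=5 ← equal!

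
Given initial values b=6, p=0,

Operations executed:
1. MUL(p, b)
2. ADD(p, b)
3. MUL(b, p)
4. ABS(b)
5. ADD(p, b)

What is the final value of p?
p = 42

Tracing execution:
Step 1: MUL(p, b) → p = 0
Step 2: ADD(p, b) → p = 6
Step 3: MUL(b, p) → p = 6
Step 4: ABS(b) → p = 6
Step 5: ADD(p, b) → p = 42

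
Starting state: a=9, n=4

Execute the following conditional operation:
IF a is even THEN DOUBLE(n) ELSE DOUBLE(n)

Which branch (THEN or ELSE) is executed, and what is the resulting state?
Branch: ELSE, Final state: a=9, n=8

Evaluating condition: a is even
Condition is False, so ELSE branch executes
After DOUBLE(n): a=9, n=8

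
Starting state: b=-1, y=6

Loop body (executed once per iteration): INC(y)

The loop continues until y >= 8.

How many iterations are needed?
2

Tracing iterations:
Initial: b=-1, y=6
After iteration 1: b=-1, y=7
After iteration 2: b=-1, y=8
y >= 8 now holds, so the loop exits after 2 iterations.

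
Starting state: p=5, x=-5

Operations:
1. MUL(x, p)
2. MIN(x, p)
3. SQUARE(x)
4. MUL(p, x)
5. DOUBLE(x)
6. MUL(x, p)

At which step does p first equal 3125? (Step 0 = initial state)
Step 4

Tracing p:
Initial: p = 5
After step 1: p = 5
After step 2: p = 5
After step 3: p = 5
After step 4: p = 3125 ← first occurrence
After step 5: p = 3125
After step 6: p = 3125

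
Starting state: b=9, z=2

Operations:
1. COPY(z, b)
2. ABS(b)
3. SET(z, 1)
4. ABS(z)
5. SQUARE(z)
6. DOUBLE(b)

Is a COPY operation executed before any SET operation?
Yes

First COPY: step 1
First SET: step 3
Since 1 < 3, COPY comes first.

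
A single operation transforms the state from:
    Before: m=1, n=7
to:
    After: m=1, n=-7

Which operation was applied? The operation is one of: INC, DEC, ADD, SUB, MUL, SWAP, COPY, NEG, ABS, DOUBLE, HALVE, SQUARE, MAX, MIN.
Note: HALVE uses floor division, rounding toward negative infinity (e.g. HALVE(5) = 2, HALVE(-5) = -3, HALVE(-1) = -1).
NEG(n)

Analyzing the change:
Before: m=1, n=7
After: m=1, n=-7
Variable n changed from 7 to -7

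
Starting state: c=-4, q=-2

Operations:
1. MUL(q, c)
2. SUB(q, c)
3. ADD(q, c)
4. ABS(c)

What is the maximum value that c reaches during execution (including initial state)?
4

Values of c at each step:
Initial: c = -4
After step 1: c = -4
After step 2: c = -4
After step 3: c = -4
After step 4: c = 4 ← maximum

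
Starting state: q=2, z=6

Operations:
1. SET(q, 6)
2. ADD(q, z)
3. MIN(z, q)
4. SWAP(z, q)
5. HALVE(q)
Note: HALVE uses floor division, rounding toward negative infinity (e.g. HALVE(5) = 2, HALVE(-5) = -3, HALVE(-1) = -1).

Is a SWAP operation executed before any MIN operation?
No

First SWAP: step 4
First MIN: step 3
Since 4 > 3, MIN comes first.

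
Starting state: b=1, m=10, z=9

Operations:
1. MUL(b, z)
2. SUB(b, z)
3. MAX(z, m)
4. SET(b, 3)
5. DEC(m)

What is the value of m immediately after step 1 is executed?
m = 10

Tracing m through execution:
Initial: m = 10
After step 1 (MUL(b, z)): m = 10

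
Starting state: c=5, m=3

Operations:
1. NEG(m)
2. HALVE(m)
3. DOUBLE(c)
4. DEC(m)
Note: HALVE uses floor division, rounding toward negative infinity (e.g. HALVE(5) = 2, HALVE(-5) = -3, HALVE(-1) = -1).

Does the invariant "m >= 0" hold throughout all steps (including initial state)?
No, violated after step 1

The invariant is violated after step 1.

State at each step:
Initial: c=5, m=3
After step 1: c=5, m=-3
After step 2: c=5, m=-2
After step 3: c=10, m=-2
After step 4: c=10, m=-3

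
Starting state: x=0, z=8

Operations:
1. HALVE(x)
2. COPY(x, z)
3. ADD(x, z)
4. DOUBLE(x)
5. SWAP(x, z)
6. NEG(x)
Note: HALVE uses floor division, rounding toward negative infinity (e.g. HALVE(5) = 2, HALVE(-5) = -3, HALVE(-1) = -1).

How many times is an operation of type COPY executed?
1

Counting COPY operations:
Step 2: COPY(x, z) ← COPY
Total: 1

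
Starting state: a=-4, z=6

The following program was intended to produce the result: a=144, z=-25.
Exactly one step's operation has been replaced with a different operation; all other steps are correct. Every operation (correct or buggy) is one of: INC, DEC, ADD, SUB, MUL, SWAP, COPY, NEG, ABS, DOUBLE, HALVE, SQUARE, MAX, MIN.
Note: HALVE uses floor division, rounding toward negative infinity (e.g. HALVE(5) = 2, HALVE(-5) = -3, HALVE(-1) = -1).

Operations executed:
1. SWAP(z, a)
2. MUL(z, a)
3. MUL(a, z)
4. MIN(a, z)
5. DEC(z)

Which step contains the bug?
Step 4

Trace with buggy code:
Initial: a=-4, z=6
After step 1: a=6, z=-4
After step 2: a=6, z=-24
After step 3: a=-144, z=-24
After step 4: a=-144, z=-24
After step 5: a=-144, z=-25
Actual final a=-144, z=-25 ≠ expected a=144, z=-25.
Step 4 is the only position where a single-operation replacement can produce the expected result.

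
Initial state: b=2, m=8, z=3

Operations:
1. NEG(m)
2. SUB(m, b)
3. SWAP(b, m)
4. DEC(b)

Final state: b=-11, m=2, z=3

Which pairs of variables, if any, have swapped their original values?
None

Comparing initial and final values:
b: 2 → -11
z: 3 → 3
m: 8 → 2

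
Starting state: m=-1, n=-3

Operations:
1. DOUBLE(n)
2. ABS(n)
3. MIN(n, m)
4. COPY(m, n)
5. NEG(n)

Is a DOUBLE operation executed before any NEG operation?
Yes

First DOUBLE: step 1
First NEG: step 5
Since 1 < 5, DOUBLE comes first.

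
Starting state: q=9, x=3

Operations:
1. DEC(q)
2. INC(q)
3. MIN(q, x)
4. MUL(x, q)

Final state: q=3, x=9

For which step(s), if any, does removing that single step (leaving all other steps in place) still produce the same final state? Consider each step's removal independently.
Step(s) 1, 2

Testing removal of each single step:
Without step 1: final = q=3, x=9 (same)
Without step 2: final = q=3, x=9 (same)
Without step 3: final = q=9, x=27 (different)
Without step 4: final = q=3, x=3 (different)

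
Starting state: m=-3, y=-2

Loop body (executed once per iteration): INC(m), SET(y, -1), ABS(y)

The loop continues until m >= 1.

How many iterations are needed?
4

Tracing iterations:
Initial: m=-3, y=-2
After iteration 1: m=-2, y=1
After iteration 2: m=-1, y=1
After iteration 3: m=0, y=1
After iteration 4: m=1, y=1
m >= 1 now holds, so the loop exits after 4 iterations.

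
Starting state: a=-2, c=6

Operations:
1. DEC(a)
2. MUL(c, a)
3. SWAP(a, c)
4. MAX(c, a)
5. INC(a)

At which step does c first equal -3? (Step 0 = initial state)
Step 3

Tracing c:
Initial: c = 6
After step 1: c = 6
After step 2: c = -18
After step 3: c = -3 ← first occurrence
After step 4: c = -3
After step 5: c = -3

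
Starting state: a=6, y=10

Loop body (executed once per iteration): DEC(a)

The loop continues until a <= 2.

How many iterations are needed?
4

Tracing iterations:
Initial: a=6, y=10
After iteration 1: a=5, y=10
After iteration 2: a=4, y=10
After iteration 3: a=3, y=10
After iteration 4: a=2, y=10
a <= 2 now holds, so the loop exits after 4 iterations.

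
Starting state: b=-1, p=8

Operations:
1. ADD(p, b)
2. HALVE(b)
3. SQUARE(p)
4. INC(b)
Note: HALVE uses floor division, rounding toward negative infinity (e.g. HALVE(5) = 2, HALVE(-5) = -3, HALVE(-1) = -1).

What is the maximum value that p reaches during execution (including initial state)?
49

Values of p at each step:
Initial: p = 8
After step 1: p = 7
After step 2: p = 7
After step 3: p = 49 ← maximum
After step 4: p = 49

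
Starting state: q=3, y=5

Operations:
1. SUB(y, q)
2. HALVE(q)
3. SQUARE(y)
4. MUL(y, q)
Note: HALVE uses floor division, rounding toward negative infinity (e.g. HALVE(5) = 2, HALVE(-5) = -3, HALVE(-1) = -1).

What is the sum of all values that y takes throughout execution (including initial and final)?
17

Values of y at each step:
Initial: y = 5
After step 1: y = 2
After step 2: y = 2
After step 3: y = 4
After step 4: y = 4
Sum = 5 + 2 + 2 + 4 + 4 = 17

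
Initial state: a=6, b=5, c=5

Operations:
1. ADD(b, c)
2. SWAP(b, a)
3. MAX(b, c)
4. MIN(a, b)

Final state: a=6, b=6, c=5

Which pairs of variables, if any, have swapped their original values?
None

Comparing initial and final values:
c: 5 → 5
a: 6 → 6
b: 5 → 6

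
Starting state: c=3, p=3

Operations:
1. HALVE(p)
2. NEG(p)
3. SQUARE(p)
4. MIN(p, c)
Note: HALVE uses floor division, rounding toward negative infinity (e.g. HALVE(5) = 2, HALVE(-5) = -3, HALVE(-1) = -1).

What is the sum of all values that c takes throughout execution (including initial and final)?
15

Values of c at each step:
Initial: c = 3
After step 1: c = 3
After step 2: c = 3
After step 3: c = 3
After step 4: c = 3
Sum = 3 + 3 + 3 + 3 + 3 = 15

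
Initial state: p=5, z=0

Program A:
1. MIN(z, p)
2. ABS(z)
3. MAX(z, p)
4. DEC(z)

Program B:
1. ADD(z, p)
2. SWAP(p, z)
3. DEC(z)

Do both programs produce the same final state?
Yes

Program A final state: p=5, z=4
Program B final state: p=5, z=4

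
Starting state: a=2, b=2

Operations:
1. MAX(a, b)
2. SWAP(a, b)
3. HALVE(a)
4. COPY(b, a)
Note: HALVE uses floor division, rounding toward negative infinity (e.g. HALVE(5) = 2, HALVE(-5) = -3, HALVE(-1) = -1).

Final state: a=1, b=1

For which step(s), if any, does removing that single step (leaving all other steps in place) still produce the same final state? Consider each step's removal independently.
Step(s) 1, 2

Testing removal of each single step:
Without step 1: final = a=1, b=1 (same)
Without step 2: final = a=1, b=1 (same)
Without step 3: final = a=2, b=2 (different)
Without step 4: final = a=1, b=2 (different)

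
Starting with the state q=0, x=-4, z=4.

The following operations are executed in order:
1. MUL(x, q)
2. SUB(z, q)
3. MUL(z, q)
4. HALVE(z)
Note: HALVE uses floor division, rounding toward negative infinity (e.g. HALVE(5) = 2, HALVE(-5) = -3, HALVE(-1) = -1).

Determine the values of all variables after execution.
{q: 0, x: 0, z: 0}

Step-by-step execution:
Initial: q=0, x=-4, z=4
After step 1 (MUL(x, q)): q=0, x=0, z=4
After step 2 (SUB(z, q)): q=0, x=0, z=4
After step 3 (MUL(z, q)): q=0, x=0, z=0
After step 4 (HALVE(z)): q=0, x=0, z=0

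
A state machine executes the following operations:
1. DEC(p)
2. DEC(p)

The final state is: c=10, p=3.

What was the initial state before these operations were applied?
c=10, p=5

Working backwards:
Final state: c=10, p=3
Before step 2 (DEC(p)): c=10, p=4
Before step 1 (DEC(p)): c=10, p=5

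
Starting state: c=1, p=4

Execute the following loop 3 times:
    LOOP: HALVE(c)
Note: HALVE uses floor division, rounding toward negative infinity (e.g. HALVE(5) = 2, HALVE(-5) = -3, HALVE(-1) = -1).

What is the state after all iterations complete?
c=0, p=4

Iteration trace:
Start: c=1, p=4
After iteration 1: c=0, p=4
After iteration 2: c=0, p=4
After iteration 3: c=0, p=4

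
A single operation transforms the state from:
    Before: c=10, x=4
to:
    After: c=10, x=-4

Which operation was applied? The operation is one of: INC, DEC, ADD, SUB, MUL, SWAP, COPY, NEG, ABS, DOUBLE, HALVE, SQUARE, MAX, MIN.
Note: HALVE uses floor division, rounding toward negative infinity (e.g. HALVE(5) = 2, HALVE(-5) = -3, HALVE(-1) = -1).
NEG(x)

Analyzing the change:
Before: c=10, x=4
After: c=10, x=-4
Variable x changed from 4 to -4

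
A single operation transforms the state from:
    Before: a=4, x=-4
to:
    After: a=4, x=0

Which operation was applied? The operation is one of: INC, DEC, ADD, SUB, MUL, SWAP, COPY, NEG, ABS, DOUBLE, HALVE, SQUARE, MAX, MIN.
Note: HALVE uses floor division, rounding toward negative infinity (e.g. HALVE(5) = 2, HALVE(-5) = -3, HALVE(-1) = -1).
ADD(x, a)

Analyzing the change:
Before: a=4, x=-4
After: a=4, x=0
Variable x changed from -4 to 0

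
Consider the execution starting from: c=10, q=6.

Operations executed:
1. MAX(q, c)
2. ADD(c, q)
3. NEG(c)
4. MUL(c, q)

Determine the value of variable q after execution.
q = 10

Tracing execution:
Step 1: MAX(q, c) → q = 10
Step 2: ADD(c, q) → q = 10
Step 3: NEG(c) → q = 10
Step 4: MUL(c, q) → q = 10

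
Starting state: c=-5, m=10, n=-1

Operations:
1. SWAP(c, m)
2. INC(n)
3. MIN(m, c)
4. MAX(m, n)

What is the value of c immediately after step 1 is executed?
c = 10

Tracing c through execution:
Initial: c = -5
After step 1 (SWAP(c, m)): c = 10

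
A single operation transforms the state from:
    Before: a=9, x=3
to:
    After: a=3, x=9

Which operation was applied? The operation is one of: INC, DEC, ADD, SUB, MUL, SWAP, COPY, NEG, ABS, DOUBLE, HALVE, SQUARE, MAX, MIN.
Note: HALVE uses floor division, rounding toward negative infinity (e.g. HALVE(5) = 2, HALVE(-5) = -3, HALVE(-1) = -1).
SWAP(a, x)

Analyzing the change:
Before: a=9, x=3
After: a=3, x=9
Variable a changed from 9 to 3
Variable x changed from 3 to 9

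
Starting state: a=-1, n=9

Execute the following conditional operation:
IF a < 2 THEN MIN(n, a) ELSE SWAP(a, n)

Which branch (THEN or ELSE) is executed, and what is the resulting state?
Branch: THEN, Final state: a=-1, n=-1

Evaluating condition: a < 2
a = -1
Condition is True, so THEN branch executes
After MIN(n, a): a=-1, n=-1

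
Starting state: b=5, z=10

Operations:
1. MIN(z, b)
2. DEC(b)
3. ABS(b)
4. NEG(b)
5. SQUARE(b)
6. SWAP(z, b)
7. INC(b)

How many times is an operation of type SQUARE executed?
1

Counting SQUARE operations:
Step 5: SQUARE(b) ← SQUARE
Total: 1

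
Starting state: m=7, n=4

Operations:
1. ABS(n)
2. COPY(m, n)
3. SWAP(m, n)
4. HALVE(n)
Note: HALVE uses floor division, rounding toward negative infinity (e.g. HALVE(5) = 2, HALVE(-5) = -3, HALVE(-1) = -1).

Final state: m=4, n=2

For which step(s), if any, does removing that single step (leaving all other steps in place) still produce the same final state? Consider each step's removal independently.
Step(s) 1, 3

Testing removal of each single step:
Without step 1: final = m=4, n=2 (same)
Without step 2: final = m=4, n=3 (different)
Without step 3: final = m=4, n=2 (same)
Without step 4: final = m=4, n=4 (different)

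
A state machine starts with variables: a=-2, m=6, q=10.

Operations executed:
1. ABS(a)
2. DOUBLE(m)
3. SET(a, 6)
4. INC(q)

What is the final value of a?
a = 6

Tracing execution:
Step 1: ABS(a) → a = 2
Step 2: DOUBLE(m) → a = 2
Step 3: SET(a, 6) → a = 6
Step 4: INC(q) → a = 6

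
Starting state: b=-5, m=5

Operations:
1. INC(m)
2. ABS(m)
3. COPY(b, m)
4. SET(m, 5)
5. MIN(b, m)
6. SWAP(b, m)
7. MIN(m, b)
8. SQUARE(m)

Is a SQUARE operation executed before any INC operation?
No

First SQUARE: step 8
First INC: step 1
Since 8 > 1, INC comes first.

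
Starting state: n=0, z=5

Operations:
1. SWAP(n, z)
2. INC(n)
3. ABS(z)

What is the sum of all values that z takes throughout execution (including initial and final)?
5

Values of z at each step:
Initial: z = 5
After step 1: z = 0
After step 2: z = 0
After step 3: z = 0
Sum = 5 + 0 + 0 + 0 = 5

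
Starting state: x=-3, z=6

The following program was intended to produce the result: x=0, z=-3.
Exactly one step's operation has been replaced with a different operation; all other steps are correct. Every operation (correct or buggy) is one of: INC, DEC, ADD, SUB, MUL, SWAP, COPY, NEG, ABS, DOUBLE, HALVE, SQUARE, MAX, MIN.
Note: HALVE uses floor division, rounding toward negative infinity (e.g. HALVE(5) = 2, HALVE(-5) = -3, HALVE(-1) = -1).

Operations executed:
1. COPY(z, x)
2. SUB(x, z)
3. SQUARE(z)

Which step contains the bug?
Step 3

Trace with buggy code:
Initial: x=-3, z=6
After step 1: x=-3, z=-3
After step 2: x=0, z=-3
After step 3: x=0, z=9
Actual final x=0, z=9 ≠ expected x=0, z=-3.
Step 3 is the only position where a single-operation replacement can produce the expected result.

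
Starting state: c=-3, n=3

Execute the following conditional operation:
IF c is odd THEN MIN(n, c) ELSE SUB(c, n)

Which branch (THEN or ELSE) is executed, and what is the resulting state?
Branch: THEN, Final state: c=-3, n=-3

Evaluating condition: c is odd
Condition is True, so THEN branch executes
After MIN(n, c): c=-3, n=-3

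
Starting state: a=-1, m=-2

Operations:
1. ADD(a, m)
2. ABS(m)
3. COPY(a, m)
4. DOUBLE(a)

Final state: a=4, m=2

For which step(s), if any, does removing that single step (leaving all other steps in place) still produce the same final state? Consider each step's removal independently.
Step(s) 1

Testing removal of each single step:
Without step 1: final = a=4, m=2 (same)
Without step 2: final = a=-4, m=-2 (different)
Without step 3: final = a=-6, m=2 (different)
Without step 4: final = a=2, m=2 (different)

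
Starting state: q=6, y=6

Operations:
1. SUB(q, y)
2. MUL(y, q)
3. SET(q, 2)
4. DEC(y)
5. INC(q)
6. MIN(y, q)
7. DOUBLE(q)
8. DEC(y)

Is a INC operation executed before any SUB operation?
No

First INC: step 5
First SUB: step 1
Since 5 > 1, SUB comes first.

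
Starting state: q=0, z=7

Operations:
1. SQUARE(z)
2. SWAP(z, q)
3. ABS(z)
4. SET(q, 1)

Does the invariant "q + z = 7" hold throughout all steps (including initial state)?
No, violated after step 1

The invariant is violated after step 1.

State at each step:
Initial: q=0, z=7
After step 1: q=0, z=49
After step 2: q=49, z=0
After step 3: q=49, z=0
After step 4: q=1, z=0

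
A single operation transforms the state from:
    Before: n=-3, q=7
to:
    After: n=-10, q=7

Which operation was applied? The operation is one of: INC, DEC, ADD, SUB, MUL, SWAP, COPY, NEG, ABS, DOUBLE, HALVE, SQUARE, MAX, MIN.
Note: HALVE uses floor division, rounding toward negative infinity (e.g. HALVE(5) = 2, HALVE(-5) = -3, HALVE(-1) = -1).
SUB(n, q)

Analyzing the change:
Before: n=-3, q=7
After: n=-10, q=7
Variable n changed from -3 to -10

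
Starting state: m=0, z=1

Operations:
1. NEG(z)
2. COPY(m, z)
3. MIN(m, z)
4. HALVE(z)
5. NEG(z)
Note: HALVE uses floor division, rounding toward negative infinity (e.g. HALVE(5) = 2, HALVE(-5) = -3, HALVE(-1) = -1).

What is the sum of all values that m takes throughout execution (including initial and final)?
-4

Values of m at each step:
Initial: m = 0
After step 1: m = 0
After step 2: m = -1
After step 3: m = -1
After step 4: m = -1
After step 5: m = -1
Sum = 0 + 0 + -1 + -1 + -1 + -1 = -4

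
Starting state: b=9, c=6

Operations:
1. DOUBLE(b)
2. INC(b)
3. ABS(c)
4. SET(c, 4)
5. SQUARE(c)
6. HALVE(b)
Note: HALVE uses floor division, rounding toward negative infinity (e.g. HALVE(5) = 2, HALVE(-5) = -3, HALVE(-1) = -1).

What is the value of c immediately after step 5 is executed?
c = 16

Tracing c through execution:
Initial: c = 6
After step 1 (DOUBLE(b)): c = 6
After step 2 (INC(b)): c = 6
After step 3 (ABS(c)): c = 6
After step 4 (SET(c, 4)): c = 4
After step 5 (SQUARE(c)): c = 16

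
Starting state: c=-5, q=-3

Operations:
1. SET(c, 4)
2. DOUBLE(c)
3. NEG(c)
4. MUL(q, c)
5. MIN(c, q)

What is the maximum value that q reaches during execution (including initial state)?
24

Values of q at each step:
Initial: q = -3
After step 1: q = -3
After step 2: q = -3
After step 3: q = -3
After step 4: q = 24 ← maximum
After step 5: q = 24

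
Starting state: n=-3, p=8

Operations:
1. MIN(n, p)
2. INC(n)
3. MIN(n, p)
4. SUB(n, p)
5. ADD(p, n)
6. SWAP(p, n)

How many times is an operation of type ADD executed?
1

Counting ADD operations:
Step 5: ADD(p, n) ← ADD
Total: 1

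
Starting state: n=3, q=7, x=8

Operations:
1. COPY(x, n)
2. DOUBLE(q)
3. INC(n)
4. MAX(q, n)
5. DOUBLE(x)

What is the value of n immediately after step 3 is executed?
n = 4

Tracing n through execution:
Initial: n = 3
After step 1 (COPY(x, n)): n = 3
After step 2 (DOUBLE(q)): n = 3
After step 3 (INC(n)): n = 4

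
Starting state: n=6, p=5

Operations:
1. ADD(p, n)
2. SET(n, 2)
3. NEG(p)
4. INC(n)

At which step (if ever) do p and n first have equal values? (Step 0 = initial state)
Never

p and n never become equal during execution.

Comparing values at each step:
Initial: p=5, n=6
After step 1: p=11, n=6
After step 2: p=11, n=2
After step 3: p=-11, n=2
After step 4: p=-11, n=3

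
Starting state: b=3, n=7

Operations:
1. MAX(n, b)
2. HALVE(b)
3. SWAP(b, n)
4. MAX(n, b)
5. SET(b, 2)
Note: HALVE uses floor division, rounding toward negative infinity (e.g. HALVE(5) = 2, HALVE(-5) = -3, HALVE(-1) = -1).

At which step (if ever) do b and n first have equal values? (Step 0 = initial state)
Step 4

b and n first become equal after step 4.

Comparing values at each step:
Initial: b=3, n=7
After step 1: b=3, n=7
After step 2: b=1, n=7
After step 3: b=7, n=1
After step 4: b=7, n=7 ← equal!
After step 5: b=2, n=7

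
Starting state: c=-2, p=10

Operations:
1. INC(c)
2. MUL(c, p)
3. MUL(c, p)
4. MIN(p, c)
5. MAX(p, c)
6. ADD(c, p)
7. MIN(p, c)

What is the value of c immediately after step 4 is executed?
c = -100

Tracing c through execution:
Initial: c = -2
After step 1 (INC(c)): c = -1
After step 2 (MUL(c, p)): c = -10
After step 3 (MUL(c, p)): c = -100
After step 4 (MIN(p, c)): c = -100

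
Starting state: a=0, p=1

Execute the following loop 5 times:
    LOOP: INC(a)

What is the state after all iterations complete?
a=5, p=1

Iteration trace:
Start: a=0, p=1
After iteration 1: a=1, p=1
After iteration 2: a=2, p=1
After iteration 3: a=3, p=1
After iteration 4: a=4, p=1
After iteration 5: a=5, p=1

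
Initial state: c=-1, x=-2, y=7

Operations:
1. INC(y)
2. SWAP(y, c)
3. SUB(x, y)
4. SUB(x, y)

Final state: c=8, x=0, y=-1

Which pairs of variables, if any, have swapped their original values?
None

Comparing initial and final values:
c: -1 → 8
x: -2 → 0
y: 7 → -1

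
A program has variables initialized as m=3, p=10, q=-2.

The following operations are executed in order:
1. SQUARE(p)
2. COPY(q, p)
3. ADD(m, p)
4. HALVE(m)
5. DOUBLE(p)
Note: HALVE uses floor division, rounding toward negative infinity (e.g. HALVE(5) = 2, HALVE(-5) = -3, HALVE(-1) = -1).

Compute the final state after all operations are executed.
{m: 51, p: 200, q: 100}

Step-by-step execution:
Initial: m=3, p=10, q=-2
After step 1 (SQUARE(p)): m=3, p=100, q=-2
After step 2 (COPY(q, p)): m=3, p=100, q=100
After step 3 (ADD(m, p)): m=103, p=100, q=100
After step 4 (HALVE(m)): m=51, p=100, q=100
After step 5 (DOUBLE(p)): m=51, p=200, q=100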